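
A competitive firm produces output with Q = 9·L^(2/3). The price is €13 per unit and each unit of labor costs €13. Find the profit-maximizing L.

MP_L = (2/3)·9·L^(-1/3) = 6·L^(-1/3).
Profit maximization for a price taker requires P·MP_L = w: 13·6·L^(-1/3) = 13.
So L^(-1/3) = 1/6, which gives L = 216.

L* = 216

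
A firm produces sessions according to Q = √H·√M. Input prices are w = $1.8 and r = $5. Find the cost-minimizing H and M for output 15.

H* = 25, M* = 9

Cost minimization requires the marginal rate of technical substitution to equal the input-price ratio: MP_H/MP_M = w/r.
Here MP_H/MP_M = (1/2)·(M/H)/(1/2) = (M/H). Setting this equal to 1.8/5 = 0.36 gives M = 0.36H.
Substituting into Q = 15: H^(1/2)·(0.36H)^(1/2) = 15.
Solving, H = 25 and M = 9.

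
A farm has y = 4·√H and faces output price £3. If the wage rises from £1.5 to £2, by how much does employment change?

ΔH = -7

From P·MP_H = w with MP_H = 2·H^(-1/2), the labor demand is H(w) = (6/w)^(2).
At w = 1.5: H = 16. At w = 2: H = 9.
ΔH = 9 − 16 = -7.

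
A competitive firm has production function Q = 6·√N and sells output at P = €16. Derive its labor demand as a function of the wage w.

MP_N = (1/2)·6·N^(-1/2) = 3·N^(-1/2).
Setting P·MP_N = w: 48·N^(-1/2) = w.
Solving for N: N^(-1/2) = w/48, so N = (48/w)^(2).

N(w) = 2304/w²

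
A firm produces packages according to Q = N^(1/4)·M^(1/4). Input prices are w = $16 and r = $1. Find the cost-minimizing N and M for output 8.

Cost minimization requires the marginal rate of technical substitution to equal the input-price ratio: MP_N/MP_M = w/r.
Here MP_N/MP_M = (1/4)·(M/N)/(1/4) = (M/N). Setting this equal to 16/1 = 16 gives M = 16N.
Substituting into Q = 8: N^(1/4)·(16N)^(1/4) = 8.
Solving, N = 16 and M = 256.

N* = 16, M* = 256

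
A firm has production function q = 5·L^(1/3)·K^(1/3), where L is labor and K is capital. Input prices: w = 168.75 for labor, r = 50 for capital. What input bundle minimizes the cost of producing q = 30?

Cost minimization requires the marginal rate of technical substitution to equal the input-price ratio: MP_L/MP_K = w/r.
Here MP_L/MP_K = (1/3)·(K/L)/(1/3) = (K/L). Setting this equal to 168.75/50 = 3.375 gives K = 3.375L.
Substituting into q = 30: 5·L^(1/3)·(3.375L)^(1/3) = 30.
Solving, L = 8 and K = 27.

L* = 8, K* = 27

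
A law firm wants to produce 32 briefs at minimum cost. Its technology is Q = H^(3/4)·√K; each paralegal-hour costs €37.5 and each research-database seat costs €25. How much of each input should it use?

H* = 16, K* = 16

Cost minimization requires the marginal rate of technical substitution to equal the input-price ratio: MP_H/MP_K = w/r.
Here MP_H/MP_K = (3/4)·(K/H)/(1/2) = 1.5·(K/H). Setting this equal to 37.5/25 = 1.5 gives K = H.
Substituting into Q = 32: H^(3/4)·(H)^(1/2) = 32.
Solving, H = 16 and K = 16.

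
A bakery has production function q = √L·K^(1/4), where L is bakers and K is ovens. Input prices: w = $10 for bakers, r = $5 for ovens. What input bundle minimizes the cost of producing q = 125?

Cost minimization requires the marginal rate of technical substitution to equal the input-price ratio: MP_L/MP_K = w/r.
Here MP_L/MP_K = (1/2)·(K/L)/(1/4) = 2·(K/L). Setting this equal to 10/5 = 2 gives K = L.
Substituting into q = 125: L^(1/2)·(L)^(1/4) = 125.
Solving, L = 625 and K = 625.

L* = 625, K* = 625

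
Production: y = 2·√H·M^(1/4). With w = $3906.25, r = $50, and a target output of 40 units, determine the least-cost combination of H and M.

H* = 16, M* = 625

Cost minimization requires the marginal rate of technical substitution to equal the input-price ratio: MP_H/MP_M = w/r.
Here MP_H/MP_M = (1/2)·(M/H)/(1/4) = 2·(M/H). Setting this equal to 3906.25/50 = 78.125 gives M = 39.0625H.
Substituting into y = 40: 2·H^(1/2)·(39.0625H)^(1/4) = 40.
Solving, H = 16 and M = 625.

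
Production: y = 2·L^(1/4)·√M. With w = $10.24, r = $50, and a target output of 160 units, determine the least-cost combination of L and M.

L* = 625, M* = 256

Cost minimization requires the marginal rate of technical substitution to equal the input-price ratio: MP_L/MP_M = w/r.
Here MP_L/MP_M = (1/4)·(M/L)/(1/2) = 0.5·(M/L). Setting this equal to 10.24/50 = 0.2048 gives M = 0.4096L.
Substituting into y = 160: 2·L^(1/4)·(0.4096L)^(1/2) = 160.
Solving, L = 625 and M = 256.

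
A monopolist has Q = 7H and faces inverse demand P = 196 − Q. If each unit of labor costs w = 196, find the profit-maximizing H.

H* = 12

Marginal revenue from the inverse demand is MR = 196 − 2Q.
The marginal product is MP_H = 7.
A monopolist hires until marginal revenue product equals the wage: MR·MP_H = w.
(196 − 14H)·7 = 196, so H = 12.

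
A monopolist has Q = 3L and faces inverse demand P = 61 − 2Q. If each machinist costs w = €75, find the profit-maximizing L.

Marginal revenue from the inverse demand is MR = 61 − 4Q.
The marginal product is MP_L = 3.
A monopolist hires until marginal revenue product equals the wage: MR·MP_L = w.
(61 − 12L)·3 = 75, so L = 3.

L* = 3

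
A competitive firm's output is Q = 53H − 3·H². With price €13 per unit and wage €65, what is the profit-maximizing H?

H* = 8

The marginal product of H is MP_H = 53 − 6H.
A price-taking firm hires until the value of the marginal product equals the wage: P·MP_H = w, so 13·(53 − 6H) = 65.
Then 53 − 6H = 5, giving H = 8.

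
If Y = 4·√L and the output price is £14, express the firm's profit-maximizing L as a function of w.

L(w) = 784/w²

MP_L = (1/2)·4·L^(-1/2) = 2·L^(-1/2).
Setting P·MP_L = w: 28·L^(-1/2) = w.
Solving for L: L^(-1/2) = w/28, so L = (28/w)^(2).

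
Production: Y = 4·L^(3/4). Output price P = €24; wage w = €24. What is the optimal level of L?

MP_L = (3/4)·4·L^(-1/4) = 3·L^(-1/4).
Profit maximization for a price taker requires P·MP_L = w: 24·3·L^(-1/4) = 24.
So L^(-1/4) = 1/3, which gives L = 81.

L* = 81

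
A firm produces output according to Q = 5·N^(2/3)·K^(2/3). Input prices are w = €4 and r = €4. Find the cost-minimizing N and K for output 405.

N* = 27, K* = 27

Cost minimization requires the marginal rate of technical substitution to equal the input-price ratio: MP_N/MP_K = w/r.
Here MP_N/MP_K = (2/3)·(K/N)/(2/3) = (K/N). Setting this equal to 4/4 = 1 gives K = N.
Substituting into Q = 405: 5·N^(2/3)·(N)^(2/3) = 405.
Solving, N = 27 and K = 27.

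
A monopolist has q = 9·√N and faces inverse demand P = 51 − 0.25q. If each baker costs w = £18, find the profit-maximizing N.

Marginal revenue from the inverse demand is MR = 51 − 0.5q.
The marginal product is MP_N = 4.5·N^(-1/2).
A monopolist hires until marginal revenue product equals the wage: MR·MP_N = w.
At N, q = 9·√N. Substituting and solving: (51 − 4.5·√N)·4.5·N^(-1/2) = 18 gives N = 36.

N* = 36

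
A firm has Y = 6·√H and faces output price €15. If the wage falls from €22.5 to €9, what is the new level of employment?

From P·MP_H = w with MP_H = 3·H^(-1/2), the labor demand is H(w) = (45/w)^(2).
At w = 22.5: H = 4. At w = 9: H = 25.

H* = 25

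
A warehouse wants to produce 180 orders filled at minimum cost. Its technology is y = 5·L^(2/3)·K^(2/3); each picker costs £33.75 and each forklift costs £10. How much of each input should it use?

L* = 8, K* = 27

Cost minimization requires the marginal rate of technical substitution to equal the input-price ratio: MP_L/MP_K = w/r.
Here MP_L/MP_K = (2/3)·(K/L)/(2/3) = (K/L). Setting this equal to 33.75/10 = 3.375 gives K = 3.375L.
Substituting into y = 180: 5·L^(2/3)·(3.375L)^(2/3) = 180.
Solving, L = 8 and K = 27.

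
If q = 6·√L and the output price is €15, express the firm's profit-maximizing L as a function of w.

MP_L = (1/2)·6·L^(-1/2) = 3·L^(-1/2).
Setting P·MP_L = w: 45·L^(-1/2) = w.
Solving for L: L^(-1/2) = w/45, so L = (45/w)^(2).

L(w) = 2025/w²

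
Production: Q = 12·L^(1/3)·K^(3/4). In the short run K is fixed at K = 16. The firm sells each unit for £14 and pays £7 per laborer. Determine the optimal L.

L* = 512

With K = 16, MP_L = (1/3)·12·L^(-2/3)·16^(3/4) = 32·L^(-2/3).
Profit maximization for a price taker requires P·MP_L = w: 14·32·L^(-2/3) = 7.
So L^(-2/3) = 0.015625, which gives L = 512.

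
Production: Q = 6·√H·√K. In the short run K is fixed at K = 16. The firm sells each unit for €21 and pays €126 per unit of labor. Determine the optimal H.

H* = 4

With K = 16, MP_H = (1/2)·6·H^(-1/2)·16^(1/2) = 12·H^(-1/2).
Profit maximization for a price taker requires P·MP_H = w: 21·12·H^(-1/2) = 126.
So H^(-1/2) = 0.5, which gives H = 4.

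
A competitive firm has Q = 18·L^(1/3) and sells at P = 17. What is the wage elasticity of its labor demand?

MP_L = (1/3)·18·L^(-2/3), so P·MP_L = w gives 102·L^(-2/3) = w.
Solving, L(w) = (102/w)^(3/2). This is a constant-elasticity form: L ∝ w^(−3/2), so ε = −3/2.

ε = -1.5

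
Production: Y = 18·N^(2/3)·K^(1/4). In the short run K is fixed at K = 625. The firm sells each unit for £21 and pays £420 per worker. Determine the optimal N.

N* = 27

With K = 625, MP_N = (2/3)·18·N^(-1/3)·625^(1/4) = 60·N^(-1/3).
Profit maximization for a price taker requires P·MP_N = w: 21·60·N^(-1/3) = 420.
So N^(-1/3) = 1/3, which gives N = 27.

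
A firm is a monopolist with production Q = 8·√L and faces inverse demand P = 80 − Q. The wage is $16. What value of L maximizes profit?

L* = 16

Marginal revenue from the inverse demand is MR = 80 − 2Q.
The marginal product is MP_L = 4·L^(-1/2).
A monopolist hires until marginal revenue product equals the wage: MR·MP_L = w.
At L, Q = 8·√L. Substituting and solving: (80 − 16·√L)·4·L^(-1/2) = 16 gives L = 16.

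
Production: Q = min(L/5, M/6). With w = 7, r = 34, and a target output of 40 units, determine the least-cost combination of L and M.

With a fixed-proportions technology, the cost-minimizing bundle uses no slack in either input: L/5 = M/6 = Q.
So L = 5·40 = 200 and M = 6·40 = 240.

L* = 200, M* = 240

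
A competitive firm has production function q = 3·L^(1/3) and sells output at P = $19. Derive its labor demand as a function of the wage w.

MP_L = (1/3)·3·L^(-2/3) = L^(-2/3).
Setting P·MP_L = w: 19·L^(-2/3) = w.
Solving for L: L^(-2/3) = w/19, so L = (19/w)^(3/2).

L(w) = (19/w)^(3/2)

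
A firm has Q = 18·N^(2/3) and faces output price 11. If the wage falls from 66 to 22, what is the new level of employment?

N* = 216

From P·MP_N = w with MP_N = 12·N^(-1/3), the labor demand is N(w) = (132/w)^(3).
At w = 66: N = 8. At w = 22: N = 216.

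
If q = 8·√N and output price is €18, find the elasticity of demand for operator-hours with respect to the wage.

MP_N = (1/2)·8·N^(-1/2), so P·MP_N = w gives 72·N^(-1/2) = w.
Solving, N(w) = (72/w)^(2). This is a constant-elasticity form: N ∝ w^(−2), so ε = −2.

ε = -2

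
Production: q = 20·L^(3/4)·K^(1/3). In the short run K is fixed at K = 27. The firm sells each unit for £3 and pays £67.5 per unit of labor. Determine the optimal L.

L* = 16

With K = 27, MP_L = (3/4)·20·L^(-1/4)·27^(1/3) = 45·L^(-1/4).
Profit maximization for a price taker requires P·MP_L = w: 3·45·L^(-1/4) = 67.5.
So L^(-1/4) = 0.5, which gives L = 16.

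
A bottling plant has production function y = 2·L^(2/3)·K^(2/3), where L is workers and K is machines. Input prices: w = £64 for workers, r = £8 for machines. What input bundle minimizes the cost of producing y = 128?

Cost minimization requires the marginal rate of technical substitution to equal the input-price ratio: MP_L/MP_K = w/r.
Here MP_L/MP_K = (2/3)·(K/L)/(2/3) = (K/L). Setting this equal to 64/8 = 8 gives K = 8L.
Substituting into y = 128: 2·L^(2/3)·(8L)^(2/3) = 128.
Solving, L = 8 and K = 64.

L* = 8, K* = 64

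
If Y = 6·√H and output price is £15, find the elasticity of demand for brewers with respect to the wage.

ε = -2

MP_H = (1/2)·6·H^(-1/2), so P·MP_H = w gives 45·H^(-1/2) = w.
Solving, H(w) = (45/w)^(2). This is a constant-elasticity form: H ∝ w^(−2), so ε = −2.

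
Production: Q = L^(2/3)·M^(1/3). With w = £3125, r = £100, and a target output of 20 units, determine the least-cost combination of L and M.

L* = 8, M* = 125

Cost minimization requires the marginal rate of technical substitution to equal the input-price ratio: MP_L/MP_M = w/r.
Here MP_L/MP_M = (2/3)·(M/L)/(1/3) = 2·(M/L). Setting this equal to 3125/100 = 31.25 gives M = 15.625L.
Substituting into Q = 20: L^(2/3)·(15.625L)^(1/3) = 20.
Solving, L = 8 and M = 125.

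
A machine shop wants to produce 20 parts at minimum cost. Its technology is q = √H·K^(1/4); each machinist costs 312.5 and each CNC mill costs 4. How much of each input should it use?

Cost minimization requires the marginal rate of technical substitution to equal the input-price ratio: MP_H/MP_K = w/r.
Here MP_H/MP_K = (1/2)·(K/H)/(1/4) = 2·(K/H). Setting this equal to 312.5/4 = 78.125 gives K = 39.0625H.
Substituting into q = 20: H^(1/2)·(39.0625H)^(1/4) = 20.
Solving, H = 16 and K = 625.

H* = 16, K* = 625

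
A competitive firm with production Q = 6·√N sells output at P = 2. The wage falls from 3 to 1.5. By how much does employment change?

From P·MP_N = w with MP_N = 3·N^(-1/2), the labor demand is N(w) = (6/w)^(2).
At w = 3: N = 4. At w = 1.5: N = 16.
ΔN = 16 − 4 = 12.

ΔN = 12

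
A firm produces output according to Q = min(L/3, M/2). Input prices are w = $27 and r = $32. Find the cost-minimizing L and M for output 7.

L* = 21, M* = 14

With a fixed-proportions technology, the cost-minimizing bundle uses no slack in either input: L/3 = M/2 = Q.
So L = 3·7 = 21 and M = 2·7 = 14.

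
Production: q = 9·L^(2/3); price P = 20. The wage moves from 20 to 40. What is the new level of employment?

L* = 27

From P·MP_L = w with MP_L = 6·L^(-1/3), the labor demand is L(w) = (120/w)^(3).
At w = 20: L = 216. At w = 40: L = 27.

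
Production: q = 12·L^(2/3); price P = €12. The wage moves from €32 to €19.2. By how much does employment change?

From P·MP_L = w with MP_L = 8·L^(-1/3), the labor demand is L(w) = (96/w)^(3).
At w = 32: L = 27. At w = 19.2: L = 125.
ΔL = 125 − 27 = 98.

ΔL = 98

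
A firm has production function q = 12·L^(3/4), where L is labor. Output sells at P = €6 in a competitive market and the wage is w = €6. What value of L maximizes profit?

L* = 6561

MP_L = (3/4)·12·L^(-1/4) = 9·L^(-1/4).
Profit maximization for a price taker requires P·MP_L = w: 6·9·L^(-1/4) = 6.
So L^(-1/4) = 1/9, which gives L = 6561.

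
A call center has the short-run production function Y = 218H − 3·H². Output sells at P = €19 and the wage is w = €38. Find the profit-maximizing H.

The marginal product of H is MP_H = 218 − 6H.
A price-taking firm hires until the value of the marginal product equals the wage: P·MP_H = w, so 19·(218 − 6H) = 38.
Then 218 − 6H = 2, giving H = 36.

H* = 36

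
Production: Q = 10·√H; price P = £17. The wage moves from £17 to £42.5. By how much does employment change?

ΔH = -21

From P·MP_H = w with MP_H = 5·H^(-1/2), the labor demand is H(w) = (85/w)^(2).
At w = 17: H = 25. At w = 42.5: H = 4.
ΔH = 4 − 25 = -21.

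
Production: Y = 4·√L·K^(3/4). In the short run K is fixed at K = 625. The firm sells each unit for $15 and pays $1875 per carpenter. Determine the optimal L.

L* = 4

With K = 625, MP_L = (1/2)·4·L^(-1/2)·625^(3/4) = 250·L^(-1/2).
Profit maximization for a price taker requires P·MP_L = w: 15·250·L^(-1/2) = 1875.
So L^(-1/2) = 0.5, which gives L = 4.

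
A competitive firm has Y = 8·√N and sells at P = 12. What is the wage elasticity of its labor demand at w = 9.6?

ε = -2

MP_N = (1/2)·8·N^(-1/2), so P·MP_N = w gives 48·N^(-1/2) = w.
Solving, N(w) = (48/w)^(2). This is a constant-elasticity form: N ∝ w^(−2), so ε = −2.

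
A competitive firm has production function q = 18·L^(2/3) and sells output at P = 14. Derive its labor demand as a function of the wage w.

MP_L = (2/3)·18·L^(-1/3) = 12·L^(-1/3).
Setting P·MP_L = w: 168·L^(-1/3) = w.
Solving for L: L^(-1/3) = w/168, so L = (168/w)^(3).

L(w) = 4741632/w³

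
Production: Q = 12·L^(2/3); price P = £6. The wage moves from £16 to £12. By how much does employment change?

From P·MP_L = w with MP_L = 8·L^(-1/3), the labor demand is L(w) = (48/w)^(3).
At w = 16: L = 27. At w = 12: L = 64.
ΔL = 64 − 27 = 37.

ΔL = 37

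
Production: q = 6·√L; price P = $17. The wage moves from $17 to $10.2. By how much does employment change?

From P·MP_L = w with MP_L = 3·L^(-1/2), the labor demand is L(w) = (51/w)^(2).
At w = 17: L = 9. At w = 10.2: L = 25.
ΔL = 25 − 9 = 16.

ΔL = 16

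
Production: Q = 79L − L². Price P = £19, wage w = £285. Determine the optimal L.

L* = 32

The marginal product of L is MP_L = 79 − 2L.
A price-taking firm hires until the value of the marginal product equals the wage: P·MP_L = w, so 19·(79 − 2L) = 285.
Then 79 − 2L = 15, giving L = 32.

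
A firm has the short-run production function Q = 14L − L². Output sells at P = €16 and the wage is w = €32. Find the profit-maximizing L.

L* = 6

The marginal product of L is MP_L = 14 − 2L.
A price-taking firm hires until the value of the marginal product equals the wage: P·MP_L = w, so 16·(14 − 2L) = 32.
Then 14 − 2L = 2, giving L = 6.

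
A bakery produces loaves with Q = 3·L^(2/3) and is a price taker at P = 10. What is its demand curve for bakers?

MP_L = (2/3)·3·L^(-1/3) = 2·L^(-1/3).
Setting P·MP_L = w: 20·L^(-1/3) = w.
Solving for L: L^(-1/3) = w/20, so L = (20/w)^(3).

L(w) = 8000/w³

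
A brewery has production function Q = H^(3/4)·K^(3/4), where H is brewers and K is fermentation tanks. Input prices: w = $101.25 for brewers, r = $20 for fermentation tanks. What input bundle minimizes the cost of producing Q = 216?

H* = 16, K* = 81

Cost minimization requires the marginal rate of technical substitution to equal the input-price ratio: MP_H/MP_K = w/r.
Here MP_H/MP_K = (3/4)·(K/H)/(3/4) = (K/H). Setting this equal to 101.25/20 = 5.0625 gives K = 5.0625H.
Substituting into Q = 216: H^(3/4)·(5.0625H)^(3/4) = 216.
Solving, H = 16 and K = 81.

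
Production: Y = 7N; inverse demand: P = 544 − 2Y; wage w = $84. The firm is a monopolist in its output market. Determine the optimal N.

N* = 19

Marginal revenue from the inverse demand is MR = 544 − 4Y.
The marginal product is MP_N = 7.
A monopolist hires until marginal revenue product equals the wage: MR·MP_N = w.
(544 − 28N)·7 = 84, so N = 19.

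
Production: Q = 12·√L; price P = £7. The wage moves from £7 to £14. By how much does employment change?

ΔL = -27

From P·MP_L = w with MP_L = 6·L^(-1/2), the labor demand is L(w) = (42/w)^(2).
At w = 7: L = 36. At w = 14: L = 9.
ΔL = 9 − 36 = -27.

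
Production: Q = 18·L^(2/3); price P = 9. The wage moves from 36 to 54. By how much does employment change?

From P·MP_L = w with MP_L = 12·L^(-1/3), the labor demand is L(w) = (108/w)^(3).
At w = 36: L = 27. At w = 54: L = 8.
ΔL = 8 − 27 = -19.

ΔL = -19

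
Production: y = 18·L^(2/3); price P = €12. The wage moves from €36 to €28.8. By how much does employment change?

ΔL = 61

From P·MP_L = w with MP_L = 12·L^(-1/3), the labor demand is L(w) = (144/w)^(3).
At w = 36: L = 64. At w = 28.8: L = 125.
ΔL = 125 − 64 = 61.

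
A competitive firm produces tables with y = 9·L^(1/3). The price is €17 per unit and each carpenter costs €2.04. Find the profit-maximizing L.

L* = 125

MP_L = (1/3)·9·L^(-2/3) = 3·L^(-2/3).
Profit maximization for a price taker requires P·MP_L = w: 17·3·L^(-2/3) = 2.04.
So L^(-2/3) = 0.04, which gives L = 125.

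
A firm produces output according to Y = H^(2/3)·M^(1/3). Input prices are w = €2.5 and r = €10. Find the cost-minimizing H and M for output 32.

H* = 64, M* = 8

Cost minimization requires the marginal rate of technical substitution to equal the input-price ratio: MP_H/MP_M = w/r.
Here MP_H/MP_M = (2/3)·(M/H)/(1/3) = 2·(M/H). Setting this equal to 2.5/10 = 0.25 gives M = 0.125H.
Substituting into Y = 32: H^(2/3)·(0.125H)^(1/3) = 32.
Solving, H = 64 and M = 8.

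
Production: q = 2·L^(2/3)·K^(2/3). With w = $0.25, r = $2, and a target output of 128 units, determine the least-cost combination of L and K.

L* = 64, K* = 8

Cost minimization requires the marginal rate of technical substitution to equal the input-price ratio: MP_L/MP_K = w/r.
Here MP_L/MP_K = (2/3)·(K/L)/(2/3) = (K/L). Setting this equal to 0.25/2 = 0.125 gives K = 0.125L.
Substituting into q = 128: 2·L^(2/3)·(0.125L)^(2/3) = 128.
Solving, L = 64 and K = 8.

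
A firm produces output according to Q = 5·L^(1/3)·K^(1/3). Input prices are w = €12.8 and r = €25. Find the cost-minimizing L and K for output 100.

Cost minimization requires the marginal rate of technical substitution to equal the input-price ratio: MP_L/MP_K = w/r.
Here MP_L/MP_K = (1/3)·(K/L)/(1/3) = (K/L). Setting this equal to 12.8/25 = 0.512 gives K = 0.512L.
Substituting into Q = 100: 5·L^(1/3)·(0.512L)^(1/3) = 100.
Solving, L = 125 and K = 64.

L* = 125, K* = 64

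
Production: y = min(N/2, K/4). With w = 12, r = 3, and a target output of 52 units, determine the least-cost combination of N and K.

N* = 104, K* = 208

With a fixed-proportions technology, the cost-minimizing bundle uses no slack in either input: N/2 = K/4 = y.
So N = 2·52 = 104 and K = 4·52 = 208.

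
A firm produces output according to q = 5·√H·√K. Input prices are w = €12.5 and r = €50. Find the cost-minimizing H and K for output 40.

Cost minimization requires the marginal rate of technical substitution to equal the input-price ratio: MP_H/MP_K = w/r.
Here MP_H/MP_K = (1/2)·(K/H)/(1/2) = (K/H). Setting this equal to 12.5/50 = 0.25 gives K = 0.25H.
Substituting into q = 40: 5·H^(1/2)·(0.25H)^(1/2) = 40.
Solving, H = 16 and K = 4.

H* = 16, K* = 4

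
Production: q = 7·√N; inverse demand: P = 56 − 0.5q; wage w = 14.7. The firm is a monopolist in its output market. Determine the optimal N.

Marginal revenue from the inverse demand is MR = 56 − q.
The marginal product is MP_N = 3.5·N^(-1/2).
A monopolist hires until marginal revenue product equals the wage: MR·MP_N = w.
At N, q = 7·√N. Substituting and solving: (56 − 7·√N)·3.5·N^(-1/2) = 14.7 gives N = 25.

N* = 25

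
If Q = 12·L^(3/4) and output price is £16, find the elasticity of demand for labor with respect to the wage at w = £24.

MP_L = (3/4)·12·L^(-1/4), so P·MP_L = w gives 144·L^(-1/4) = w.
Solving, L(w) = (144/w)^(4). This is a constant-elasticity form: L ∝ w^(−4), so ε = −4.

ε = -4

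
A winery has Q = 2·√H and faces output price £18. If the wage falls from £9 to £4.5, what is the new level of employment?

From P·MP_H = w with MP_H = H^(-1/2), the labor demand is H(w) = (18/w)^(2).
At w = 9: H = 4. At w = 4.5: H = 16.

H* = 16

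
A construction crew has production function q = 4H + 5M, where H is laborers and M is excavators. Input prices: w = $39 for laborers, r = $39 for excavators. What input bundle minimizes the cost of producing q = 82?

H* = 0, M* = 16.4

The inputs are perfect substitutes, so the firm uses whichever has the lower cost per unit of output.
Cost per unit of output via H is w/4 = 9.75; via M it is r/5 = 7.8. M is cheaper.
Producing q = 82 with M alone: H = 0, M = 16.4.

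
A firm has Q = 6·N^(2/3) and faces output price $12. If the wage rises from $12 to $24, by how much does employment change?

From P·MP_N = w with MP_N = 4·N^(-1/3), the labor demand is N(w) = (48/w)^(3).
At w = 12: N = 64. At w = 24: N = 8.
ΔN = 8 − 64 = -56.

ΔN = -56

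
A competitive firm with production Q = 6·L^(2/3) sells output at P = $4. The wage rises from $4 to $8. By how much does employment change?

From P·MP_L = w with MP_L = 4·L^(-1/3), the labor demand is L(w) = (16/w)^(3).
At w = 4: L = 64. At w = 8: L = 8.
ΔL = 8 − 64 = -56.

ΔL = -56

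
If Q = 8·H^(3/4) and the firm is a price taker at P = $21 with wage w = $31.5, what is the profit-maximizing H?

H* = 256

MP_H = (3/4)·8·H^(-1/4) = 6·H^(-1/4).
Profit maximization for a price taker requires P·MP_H = w: 21·6·H^(-1/4) = 31.5.
So H^(-1/4) = 0.25, which gives H = 256.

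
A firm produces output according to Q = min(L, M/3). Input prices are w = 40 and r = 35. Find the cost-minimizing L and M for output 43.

L* = 43, M* = 129

With a fixed-proportions technology, the cost-minimizing bundle uses no slack in either input: L = M/3 = Q.
So L = 43 and M = 3·43 = 129.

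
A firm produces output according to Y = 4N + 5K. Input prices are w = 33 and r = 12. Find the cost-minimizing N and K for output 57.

The inputs are perfect substitutes, so the firm uses whichever has the lower cost per unit of output.
Cost per unit of output via N is w/4 = 8.25; via K it is r/5 = 2.4. K is cheaper.
Producing Y = 57 with K alone: N = 0, K = 11.4.

N* = 0, K* = 11.4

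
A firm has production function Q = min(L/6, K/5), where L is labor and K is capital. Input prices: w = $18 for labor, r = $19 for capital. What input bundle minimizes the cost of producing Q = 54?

L* = 324, K* = 270

With a fixed-proportions technology, the cost-minimizing bundle uses no slack in either input: L/6 = K/5 = Q.
So L = 6·54 = 324 and K = 5·54 = 270.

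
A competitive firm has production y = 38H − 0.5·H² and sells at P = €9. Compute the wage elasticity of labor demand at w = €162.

From P·MP_H = w with MP_H = 38 − H, labor demand is H(w) = 38 − w/9.
dH/dw = −1/(9) = -1/9.
At w = 162, H = 20, so ε = (dH/dw)·(w/H) = (-1/9)·(162/20) = -0.9.

ε = -0.9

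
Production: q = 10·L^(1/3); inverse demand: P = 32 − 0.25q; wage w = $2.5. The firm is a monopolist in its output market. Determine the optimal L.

Marginal revenue from the inverse demand is MR = 32 − 0.5q.
The marginal product is MP_L = (10/3)·L^(-2/3).
A monopolist hires until marginal revenue product equals the wage: MR·MP_L = w.
At L, q = 10·L^(1/3). Substituting and solving: (32 − 5·L^(1/3))·(10/3)·L^(-2/3) = 2.5 gives L = 64.

L* = 64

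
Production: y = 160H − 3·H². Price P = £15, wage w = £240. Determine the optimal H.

H* = 24

The marginal product of H is MP_H = 160 − 6H.
A price-taking firm hires until the value of the marginal product equals the wage: P·MP_H = w, so 15·(160 − 6H) = 240.
Then 160 − 6H = 16, giving H = 24.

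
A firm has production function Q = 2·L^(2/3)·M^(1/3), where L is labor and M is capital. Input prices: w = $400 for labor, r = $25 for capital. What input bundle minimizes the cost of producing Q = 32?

L* = 8, M* = 64

Cost minimization requires the marginal rate of technical substitution to equal the input-price ratio: MP_L/MP_M = w/r.
Here MP_L/MP_M = (2/3)·(M/L)/(1/3) = 2·(M/L). Setting this equal to 400/25 = 16 gives M = 8L.
Substituting into Q = 32: 2·L^(2/3)·(8L)^(1/3) = 32.
Solving, L = 8 and M = 64.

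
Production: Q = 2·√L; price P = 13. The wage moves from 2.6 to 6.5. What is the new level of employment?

From P·MP_L = w with MP_L = L^(-1/2), the labor demand is L(w) = (13/w)^(2).
At w = 2.6: L = 25. At w = 6.5: L = 4.

L* = 4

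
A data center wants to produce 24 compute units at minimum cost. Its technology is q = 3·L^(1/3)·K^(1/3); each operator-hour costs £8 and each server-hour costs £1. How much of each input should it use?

L* = 8, K* = 64

Cost minimization requires the marginal rate of technical substitution to equal the input-price ratio: MP_L/MP_K = w/r.
Here MP_L/MP_K = (1/3)·(K/L)/(1/3) = (K/L). Setting this equal to 8/1 = 8 gives K = 8L.
Substituting into q = 24: 3·L^(1/3)·(8L)^(1/3) = 24.
Solving, L = 8 and K = 64.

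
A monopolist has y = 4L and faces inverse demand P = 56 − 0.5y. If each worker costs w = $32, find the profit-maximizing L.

Marginal revenue from the inverse demand is MR = 56 − y.
The marginal product is MP_L = 4.
A monopolist hires until marginal revenue product equals the wage: MR·MP_L = w.
(56 − 4L)·4 = 32, so L = 12.

L* = 12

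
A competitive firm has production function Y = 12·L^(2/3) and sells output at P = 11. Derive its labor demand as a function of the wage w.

MP_L = (2/3)·12·L^(-1/3) = 8·L^(-1/3).
Setting P·MP_L = w: 88·L^(-1/3) = w.
Solving for L: L^(-1/3) = w/88, so L = (88/w)^(3).

L(w) = 681472/w³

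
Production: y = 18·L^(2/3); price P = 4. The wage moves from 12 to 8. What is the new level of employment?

From P·MP_L = w with MP_L = 12·L^(-1/3), the labor demand is L(w) = (48/w)^(3).
At w = 12: L = 64. At w = 8: L = 216.

L* = 216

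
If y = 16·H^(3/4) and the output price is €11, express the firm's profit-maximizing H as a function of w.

MP_H = (3/4)·16·H^(-1/4) = 12·H^(-1/4).
Setting P·MP_H = w: 132·H^(-1/4) = w.
Solving for H: H^(-1/4) = w/132, so H = (132/w)^(4).

H(w) = (132/w)^(4)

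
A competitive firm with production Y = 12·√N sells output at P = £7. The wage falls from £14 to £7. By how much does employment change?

From P·MP_N = w with MP_N = 6·N^(-1/2), the labor demand is N(w) = (42/w)^(2).
At w = 14: N = 9. At w = 7: N = 36.
ΔN = 36 − 9 = 27.

ΔN = 27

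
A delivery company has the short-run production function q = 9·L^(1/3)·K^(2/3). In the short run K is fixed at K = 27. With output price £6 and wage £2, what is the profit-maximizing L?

L* = 729

With K = 27, MP_L = (1/3)·9·L^(-2/3)·27^(2/3) = 27·L^(-2/3).
Profit maximization for a price taker requires P·MP_L = w: 6·27·L^(-2/3) = 2.
So L^(-2/3) = 1/81, which gives L = 729.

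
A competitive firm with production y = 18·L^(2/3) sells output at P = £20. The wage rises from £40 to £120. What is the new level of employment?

From P·MP_L = w with MP_L = 12·L^(-1/3), the labor demand is L(w) = (240/w)^(3).
At w = 40: L = 216. At w = 120: L = 8.

L* = 8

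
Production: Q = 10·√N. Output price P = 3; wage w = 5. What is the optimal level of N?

MP_N = (1/2)·10·N^(-1/2) = 5·N^(-1/2).
Profit maximization for a price taker requires P·MP_N = w: 3·5·N^(-1/2) = 5.
So N^(-1/2) = 1/3, which gives N = 9.

N* = 9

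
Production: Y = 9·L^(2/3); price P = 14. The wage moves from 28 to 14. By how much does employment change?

From P·MP_L = w with MP_L = 6·L^(-1/3), the labor demand is L(w) = (84/w)^(3).
At w = 28: L = 27. At w = 14: L = 216.
ΔL = 216 − 27 = 189.

ΔL = 189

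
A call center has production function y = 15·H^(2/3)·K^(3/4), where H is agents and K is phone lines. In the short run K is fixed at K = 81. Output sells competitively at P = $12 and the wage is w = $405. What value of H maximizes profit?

H* = 512

With K = 81, MP_H = (2/3)·15·H^(-1/3)·81^(3/4) = 270·H^(-1/3).
Profit maximization for a price taker requires P·MP_H = w: 12·270·H^(-1/3) = 405.
So H^(-1/3) = 0.125, which gives H = 512.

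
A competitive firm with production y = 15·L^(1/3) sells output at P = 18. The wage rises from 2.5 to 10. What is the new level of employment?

L* = 27

From P·MP_L = w with MP_L = 5·L^(-2/3), the labor demand is L(w) = (90/w)^(3/2).
At w = 2.5: L = 216. At w = 10: L = 27.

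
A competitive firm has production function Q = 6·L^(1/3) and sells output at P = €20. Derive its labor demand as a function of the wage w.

MP_L = (1/3)·6·L^(-2/3) = 2·L^(-2/3).
Setting P·MP_L = w: 40·L^(-2/3) = w.
Solving for L: L^(-2/3) = w/40, so L = (40/w)^(3/2).

L(w) = (40/w)^(3/2)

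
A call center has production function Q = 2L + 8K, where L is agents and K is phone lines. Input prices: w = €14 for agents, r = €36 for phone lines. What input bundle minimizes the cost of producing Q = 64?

L* = 0, K* = 8

The inputs are perfect substitutes, so the firm uses whichever has the lower cost per unit of output.
Cost per unit of output via L is w/2 = 7; via K it is r/8 = 4.5. K is cheaper.
Producing Q = 64 with K alone: L = 0, K = 8.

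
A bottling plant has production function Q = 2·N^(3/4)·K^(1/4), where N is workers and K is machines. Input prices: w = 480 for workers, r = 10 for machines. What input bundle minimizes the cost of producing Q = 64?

Cost minimization requires the marginal rate of technical substitution to equal the input-price ratio: MP_N/MP_K = w/r.
Here MP_N/MP_K = (3/4)·(K/N)/(1/4) = 3·(K/N). Setting this equal to 480/10 = 48 gives K = 16N.
Substituting into Q = 64: 2·N^(3/4)·(16N)^(1/4) = 64.
Solving, N = 16 and K = 256.

N* = 16, K* = 256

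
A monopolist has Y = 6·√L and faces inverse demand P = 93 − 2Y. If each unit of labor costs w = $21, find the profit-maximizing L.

Marginal revenue from the inverse demand is MR = 93 − 4Y.
The marginal product is MP_L = 3·L^(-1/2).
A monopolist hires until marginal revenue product equals the wage: MR·MP_L = w.
At L, Y = 6·√L. Substituting and solving: (93 − 24·√L)·3·L^(-1/2) = 21 gives L = 9.

L* = 9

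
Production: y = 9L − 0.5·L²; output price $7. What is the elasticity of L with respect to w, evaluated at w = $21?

From P·MP_L = w with MP_L = 9 − L, labor demand is L(w) = 9 − w/7.
dL/dw = −1/(7) = -1/7.
At w = 21, L = 6, so ε = (dL/dw)·(w/L) = (-1/7)·(21/6) = -0.5.

ε = -0.5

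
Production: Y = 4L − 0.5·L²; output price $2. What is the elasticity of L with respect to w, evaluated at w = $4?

ε = -1

From P·MP_L = w with MP_L = 4 − L, labor demand is L(w) = 4 − w/2.
dL/dw = −1/(2) = -0.5.
At w = 4, L = 2, so ε = (dL/dw)·(w/L) = (-0.5)·(4/2) = -1.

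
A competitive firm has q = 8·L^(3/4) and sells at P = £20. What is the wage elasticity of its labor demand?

MP_L = (3/4)·8·L^(-1/4), so P·MP_L = w gives 120·L^(-1/4) = w.
Solving, L(w) = (120/w)^(4). This is a constant-elasticity form: L ∝ w^(−4), so ε = −4.

ε = -4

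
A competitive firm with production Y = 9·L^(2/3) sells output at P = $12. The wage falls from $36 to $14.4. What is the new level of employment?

From P·MP_L = w with MP_L = 6·L^(-1/3), the labor demand is L(w) = (72/w)^(3).
At w = 36: L = 8. At w = 14.4: L = 125.

L* = 125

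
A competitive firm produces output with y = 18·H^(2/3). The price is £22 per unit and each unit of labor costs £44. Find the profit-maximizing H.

H* = 216

MP_H = (2/3)·18·H^(-1/3) = 12·H^(-1/3).
Profit maximization for a price taker requires P·MP_H = w: 22·12·H^(-1/3) = 44.
So H^(-1/3) = 1/6, which gives H = 216.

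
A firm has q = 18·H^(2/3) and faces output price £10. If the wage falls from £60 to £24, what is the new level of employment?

H* = 125

From P·MP_H = w with MP_H = 12·H^(-1/3), the labor demand is H(w) = (120/w)^(3).
At w = 60: H = 8. At w = 24: H = 125.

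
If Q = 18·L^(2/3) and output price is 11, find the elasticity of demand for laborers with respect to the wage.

MP_L = (2/3)·18·L^(-1/3), so P·MP_L = w gives 132·L^(-1/3) = w.
Solving, L(w) = (132/w)^(3). This is a constant-elasticity form: L ∝ w^(−3), so ε = −3.

ε = -3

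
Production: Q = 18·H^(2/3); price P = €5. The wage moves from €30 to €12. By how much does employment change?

ΔH = 117

From P·MP_H = w with MP_H = 12·H^(-1/3), the labor demand is H(w) = (60/w)^(3).
At w = 30: H = 8. At w = 12: H = 125.
ΔH = 125 − 8 = 117.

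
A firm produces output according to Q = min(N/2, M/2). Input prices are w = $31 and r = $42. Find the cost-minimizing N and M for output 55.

N* = 110, M* = 110

With a fixed-proportions technology, the cost-minimizing bundle uses no slack in either input: N/2 = M/2 = Q.
So N = 2·55 = 110 and M = 2·55 = 110.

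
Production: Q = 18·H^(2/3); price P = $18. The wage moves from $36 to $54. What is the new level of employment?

H* = 64

From P·MP_H = w with MP_H = 12·H^(-1/3), the labor demand is H(w) = (216/w)^(3).
At w = 36: H = 216. At w = 54: H = 64.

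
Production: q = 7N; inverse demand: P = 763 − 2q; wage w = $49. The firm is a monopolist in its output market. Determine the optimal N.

N* = 27

Marginal revenue from the inverse demand is MR = 763 − 4q.
The marginal product is MP_N = 7.
A monopolist hires until marginal revenue product equals the wage: MR·MP_N = w.
(763 − 28N)·7 = 49, so N = 27.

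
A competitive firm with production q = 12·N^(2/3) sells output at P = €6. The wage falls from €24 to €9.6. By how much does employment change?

ΔN = 117

From P·MP_N = w with MP_N = 8·N^(-1/3), the labor demand is N(w) = (48/w)^(3).
At w = 24: N = 8. At w = 9.6: N = 125.
ΔN = 125 − 8 = 117.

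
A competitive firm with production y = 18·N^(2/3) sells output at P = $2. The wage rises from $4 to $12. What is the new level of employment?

From P·MP_N = w with MP_N = 12·N^(-1/3), the labor demand is N(w) = (24/w)^(3).
At w = 4: N = 216. At w = 12: N = 8.

N* = 8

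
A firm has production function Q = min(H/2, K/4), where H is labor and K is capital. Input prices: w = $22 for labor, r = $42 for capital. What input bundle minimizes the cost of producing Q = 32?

With a fixed-proportions technology, the cost-minimizing bundle uses no slack in either input: H/2 = K/4 = Q.
So H = 2·32 = 64 and K = 4·32 = 128.

H* = 64, K* = 128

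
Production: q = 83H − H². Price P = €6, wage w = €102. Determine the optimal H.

H* = 33

The marginal product of H is MP_H = 83 − 2H.
A price-taking firm hires until the value of the marginal product equals the wage: P·MP_H = w, so 6·(83 − 2H) = 102.
Then 83 − 2H = 17, giving H = 33.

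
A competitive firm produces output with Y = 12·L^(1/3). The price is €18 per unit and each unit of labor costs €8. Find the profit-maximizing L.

L* = 27

MP_L = (1/3)·12·L^(-2/3) = 4·L^(-2/3).
Profit maximization for a price taker requires P·MP_L = w: 18·4·L^(-2/3) = 8.
So L^(-2/3) = 1/9, which gives L = 27.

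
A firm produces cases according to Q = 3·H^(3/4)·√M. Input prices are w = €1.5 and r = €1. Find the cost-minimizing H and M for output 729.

Cost minimization requires the marginal rate of technical substitution to equal the input-price ratio: MP_H/MP_M = w/r.
Here MP_H/MP_M = (3/4)·(M/H)/(1/2) = 1.5·(M/H). Setting this equal to 1.5/1 = 1.5 gives M = H.
Substituting into Q = 729: 3·H^(3/4)·(H)^(1/2) = 729.
Solving, H = 81 and M = 81.

H* = 81, M* = 81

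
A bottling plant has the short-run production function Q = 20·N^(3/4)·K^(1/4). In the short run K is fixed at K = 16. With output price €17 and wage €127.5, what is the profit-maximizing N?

With K = 16, MP_N = (3/4)·20·N^(-1/4)·16^(1/4) = 30·N^(-1/4).
Profit maximization for a price taker requires P·MP_N = w: 17·30·N^(-1/4) = 127.5.
So N^(-1/4) = 0.25, which gives N = 256.

N* = 256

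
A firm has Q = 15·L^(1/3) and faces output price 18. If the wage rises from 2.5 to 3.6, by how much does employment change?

ΔL = -91

From P·MP_L = w with MP_L = 5·L^(-2/3), the labor demand is L(w) = (90/w)^(3/2).
At w = 2.5: L = 216. At w = 3.6: L = 125.
ΔL = 125 − 216 = -91.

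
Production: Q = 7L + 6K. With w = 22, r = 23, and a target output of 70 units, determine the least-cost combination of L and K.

L* = 10, K* = 0

The inputs are perfect substitutes, so the firm uses whichever has the lower cost per unit of output.
Cost per unit of output via L is w/7 = 22/7; via K it is r/6 = 23/6. L is cheaper.
Producing Q = 70 with L alone: L = 10, K = 0.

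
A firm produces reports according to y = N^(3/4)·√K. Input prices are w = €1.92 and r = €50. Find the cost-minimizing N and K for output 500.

Cost minimization requires the marginal rate of technical substitution to equal the input-price ratio: MP_N/MP_K = w/r.
Here MP_N/MP_K = (3/4)·(K/N)/(1/2) = 1.5·(K/N). Setting this equal to 1.92/50 = 0.0384 gives K = 0.0256N.
Substituting into y = 500: N^(3/4)·(0.0256N)^(1/2) = 500.
Solving, N = 625 and K = 16.

N* = 625, K* = 16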